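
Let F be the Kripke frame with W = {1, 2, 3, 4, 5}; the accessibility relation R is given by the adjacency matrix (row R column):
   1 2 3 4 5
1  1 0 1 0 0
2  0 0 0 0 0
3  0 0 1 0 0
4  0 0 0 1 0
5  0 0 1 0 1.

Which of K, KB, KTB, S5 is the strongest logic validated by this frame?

Symmetric (axiom B): no — 1 R 3 but not 3 R 1.
Reflexive (axiom T): no — 2 is not related to itself.
Euclidean (axiom 5): no — 1 R 3 and 1 R 1, but not 3 R 1.
So F validates K; KB would additionally require R to be symmetric. The strongest is K.

K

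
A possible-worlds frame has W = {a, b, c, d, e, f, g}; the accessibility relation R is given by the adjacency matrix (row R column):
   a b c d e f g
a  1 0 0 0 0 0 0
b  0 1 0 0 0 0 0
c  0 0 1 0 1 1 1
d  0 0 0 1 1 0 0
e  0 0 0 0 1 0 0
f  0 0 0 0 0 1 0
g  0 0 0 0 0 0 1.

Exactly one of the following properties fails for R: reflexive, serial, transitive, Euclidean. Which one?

Euclidean

Reflexive: yes — every world is R-related to itself.
Serial: yes — every world has a successor (e.g. a R a).
Transitive: yes — every two-step R-path is closed by a direct edge.
Euclidean: no — c R e and c R f, but not e R f.
Only Euclidean fails.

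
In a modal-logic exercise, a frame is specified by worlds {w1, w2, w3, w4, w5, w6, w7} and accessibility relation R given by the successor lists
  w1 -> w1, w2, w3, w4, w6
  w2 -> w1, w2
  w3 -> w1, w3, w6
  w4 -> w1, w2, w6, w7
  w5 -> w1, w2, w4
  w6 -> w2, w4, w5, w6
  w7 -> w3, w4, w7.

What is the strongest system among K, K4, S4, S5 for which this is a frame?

K

Transitive (axiom 4): no — w1 R w4 and w4 R w7, but not w1 R w7.
Reflexive (axiom T): no — w4 is not related to itself.
Euclidean (axiom 5): no — w1 R w2 and w1 R w3, but not w2 R w3.
So F validates K; K4 would additionally require R to be transitive. The strongest is K.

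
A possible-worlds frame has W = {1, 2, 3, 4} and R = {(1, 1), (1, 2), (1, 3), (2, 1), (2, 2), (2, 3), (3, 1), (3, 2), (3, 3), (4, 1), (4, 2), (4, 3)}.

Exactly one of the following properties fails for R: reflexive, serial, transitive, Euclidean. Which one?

reflexive

Reflexive: no — 4 is not related to itself.
Serial: yes — every world has a successor (e.g. 1 R 1).
Transitive: yes — every two-step R-path is closed by a direct edge.
Euclidean: yes — any two successors of a common world are R-related.
Only reflexive fails.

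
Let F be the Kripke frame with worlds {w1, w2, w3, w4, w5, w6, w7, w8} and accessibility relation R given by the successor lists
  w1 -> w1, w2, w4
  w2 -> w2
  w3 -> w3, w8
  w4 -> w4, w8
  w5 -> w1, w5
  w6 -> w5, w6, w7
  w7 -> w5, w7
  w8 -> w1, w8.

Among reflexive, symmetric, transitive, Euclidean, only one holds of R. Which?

Reflexive: yes — every world is R-related to itself.
Symmetric: no — w1 R w2 but not w2 R w1.
Transitive: no — w1 R w4 and w4 R w8, but not w1 R w8.
Euclidean: no — w1 R w2 and w1 R w4, but not w2 R w4.
Only reflexive holds.

reflexive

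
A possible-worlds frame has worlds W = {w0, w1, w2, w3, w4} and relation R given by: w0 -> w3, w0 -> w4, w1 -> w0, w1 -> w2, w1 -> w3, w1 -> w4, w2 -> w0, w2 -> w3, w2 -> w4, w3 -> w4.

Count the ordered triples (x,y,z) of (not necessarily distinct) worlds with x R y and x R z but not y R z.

Enumerating: (w0,w3,w3), (w0,w4,w3), (w0,w4,w4), (w1,w0,w0), (w1,w0,w2), (w1,w2,w2), (w1,w3,w0), (w1,w3,w2), (w1,w3,w3), (w1,w4,w0), (w1,w4,w2), (w1,w4,w3), … and 8 more.
Total: 20.

20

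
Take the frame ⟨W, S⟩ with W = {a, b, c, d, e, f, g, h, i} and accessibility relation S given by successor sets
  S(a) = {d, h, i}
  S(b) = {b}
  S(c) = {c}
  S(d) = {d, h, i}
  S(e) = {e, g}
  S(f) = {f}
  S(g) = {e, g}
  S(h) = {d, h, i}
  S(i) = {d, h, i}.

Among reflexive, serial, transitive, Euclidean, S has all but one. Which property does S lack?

reflexive

Reflexive: no — a is not related to itself.
Serial: yes — every world has a successor (e.g. a S d).
Transitive: yes — every two-step S-path is closed by a direct edge.
Euclidean: yes — any two successors of a common world are S-related.
Only reflexive fails.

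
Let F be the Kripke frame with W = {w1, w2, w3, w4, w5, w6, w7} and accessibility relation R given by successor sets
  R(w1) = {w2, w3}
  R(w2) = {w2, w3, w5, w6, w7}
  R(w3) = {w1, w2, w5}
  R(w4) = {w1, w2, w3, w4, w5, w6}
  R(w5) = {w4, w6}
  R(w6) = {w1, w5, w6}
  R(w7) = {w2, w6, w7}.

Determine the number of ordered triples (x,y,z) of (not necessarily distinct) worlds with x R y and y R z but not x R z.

28

Enumerating: (w1,w2,w5), (w1,w2,w6), (w1,w2,w7), (w1,w3,w1), (w1,w3,w5), (w2,w3,w1), (w2,w5,w4), (w2,w6,w1), (w3,w1,w3), (w3,w2,w3), (w3,w2,w6), (w3,w2,w7), … and 16 more.
Total: 28.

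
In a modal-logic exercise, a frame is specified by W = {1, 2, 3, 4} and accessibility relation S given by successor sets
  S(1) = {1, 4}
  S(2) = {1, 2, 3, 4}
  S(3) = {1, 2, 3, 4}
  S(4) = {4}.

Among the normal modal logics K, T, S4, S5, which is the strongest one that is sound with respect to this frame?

Reflexive (axiom T): yes — every world is S-related to itself.
Transitive (axiom 4): yes — every two-step S-path is closed by a direct edge.
Euclidean (axiom 5): no — 2 S 1 and 2 S 3, but not 1 S 3.
So F validates K, T, S4; S5 would additionally require S to be Euclidean. The strongest is S4.

S4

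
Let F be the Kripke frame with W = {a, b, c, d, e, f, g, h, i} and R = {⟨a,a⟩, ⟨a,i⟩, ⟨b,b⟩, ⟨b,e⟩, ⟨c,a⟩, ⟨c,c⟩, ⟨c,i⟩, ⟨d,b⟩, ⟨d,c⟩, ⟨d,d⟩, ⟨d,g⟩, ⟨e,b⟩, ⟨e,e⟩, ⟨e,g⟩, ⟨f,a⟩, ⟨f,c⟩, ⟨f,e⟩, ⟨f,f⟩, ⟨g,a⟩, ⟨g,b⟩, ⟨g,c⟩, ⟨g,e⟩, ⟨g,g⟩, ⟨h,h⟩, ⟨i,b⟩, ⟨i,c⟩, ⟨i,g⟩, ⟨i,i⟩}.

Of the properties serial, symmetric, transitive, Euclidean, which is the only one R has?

Serial: yes — every world has a successor (e.g. a R a).
Symmetric: no — a R i but not i R a.
Transitive: no — a R i and i R b, but not a R b.
Euclidean: no — c R i and c R a, but not i R a.
Only serial holds.

serial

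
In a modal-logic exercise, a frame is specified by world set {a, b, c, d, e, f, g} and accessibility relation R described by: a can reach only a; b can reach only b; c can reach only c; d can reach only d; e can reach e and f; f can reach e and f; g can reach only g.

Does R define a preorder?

Reflexive: yes — every world is R-related to itself.
Transitive: yes — every two-step R-path is closed by a direct edge.
So R is a preorder.

Yes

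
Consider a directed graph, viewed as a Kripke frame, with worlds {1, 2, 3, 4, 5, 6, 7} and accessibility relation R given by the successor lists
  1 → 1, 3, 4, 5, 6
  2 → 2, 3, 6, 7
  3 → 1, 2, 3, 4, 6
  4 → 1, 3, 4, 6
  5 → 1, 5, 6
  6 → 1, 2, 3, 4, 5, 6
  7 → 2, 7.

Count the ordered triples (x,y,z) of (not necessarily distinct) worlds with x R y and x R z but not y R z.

Enumerating: (1,3,5), (1,4,5), (1,5,3), (1,5,4), (2,3,7), (2,6,7), (2,7,3), (2,7,6), (3,1,2), (3,2,1), (3,2,4), (3,4,2), … and 10 more.
Total: 22.

22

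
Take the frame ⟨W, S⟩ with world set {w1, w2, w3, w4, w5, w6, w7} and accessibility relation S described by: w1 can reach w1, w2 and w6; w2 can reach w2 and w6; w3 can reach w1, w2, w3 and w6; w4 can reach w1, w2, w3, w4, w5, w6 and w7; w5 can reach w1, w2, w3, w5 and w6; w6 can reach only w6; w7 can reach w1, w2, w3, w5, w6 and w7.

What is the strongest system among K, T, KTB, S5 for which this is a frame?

T

Reflexive (axiom T): yes — every world is S-related to itself.
Symmetric (axiom B): no — w1 S w2 but not w2 S w1.
Euclidean (axiom 5): no — w1 S w6 and w1 S w2, but not w6 S w2.
So F validates K, T; KTB would additionally require S to be symmetric. The strongest is T.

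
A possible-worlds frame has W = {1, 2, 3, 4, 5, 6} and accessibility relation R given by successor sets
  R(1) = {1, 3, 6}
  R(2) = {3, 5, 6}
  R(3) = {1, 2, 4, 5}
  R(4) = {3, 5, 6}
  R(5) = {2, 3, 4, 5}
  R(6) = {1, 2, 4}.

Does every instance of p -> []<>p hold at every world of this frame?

Axiom B corresponds to the accessibility relation being symmetric.
Symmetric: yes — every pair in R has its reverse in R.

Yes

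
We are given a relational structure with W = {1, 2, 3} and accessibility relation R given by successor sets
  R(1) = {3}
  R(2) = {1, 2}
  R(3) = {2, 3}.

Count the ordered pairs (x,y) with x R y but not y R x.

Enumerating: (1,3), (2,1), (3,2).

3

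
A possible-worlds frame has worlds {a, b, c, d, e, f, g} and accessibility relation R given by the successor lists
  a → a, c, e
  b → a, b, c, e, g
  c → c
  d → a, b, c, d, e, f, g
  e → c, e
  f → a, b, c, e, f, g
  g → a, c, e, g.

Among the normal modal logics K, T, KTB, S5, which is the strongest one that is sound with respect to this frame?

T

Reflexive (axiom T): yes — every world is R-related to itself.
Symmetric (axiom B): no — a R c but not c R a.
Euclidean (axiom 5): no — a R c and a R e, but not c R e.
So F validates K, T; KTB would additionally require R to be symmetric. The strongest is T.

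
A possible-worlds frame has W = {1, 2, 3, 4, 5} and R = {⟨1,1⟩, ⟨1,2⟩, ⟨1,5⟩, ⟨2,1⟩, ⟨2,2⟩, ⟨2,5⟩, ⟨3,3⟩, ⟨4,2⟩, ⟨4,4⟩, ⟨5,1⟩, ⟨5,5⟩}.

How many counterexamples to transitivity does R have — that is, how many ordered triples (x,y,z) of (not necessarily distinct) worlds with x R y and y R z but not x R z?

3

Enumerating: (4,2,1), (4,2,5), (5,1,2).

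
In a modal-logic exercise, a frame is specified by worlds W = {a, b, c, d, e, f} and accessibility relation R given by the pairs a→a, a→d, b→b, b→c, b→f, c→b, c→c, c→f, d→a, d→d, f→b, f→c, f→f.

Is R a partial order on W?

No

Reflexive: no — e is not related to itself.
Transitive: yes — every two-step R-path is closed by a direct edge.
Antisymmetric: no — a R d and d R a with a ≠ d.
So R is not a partial order.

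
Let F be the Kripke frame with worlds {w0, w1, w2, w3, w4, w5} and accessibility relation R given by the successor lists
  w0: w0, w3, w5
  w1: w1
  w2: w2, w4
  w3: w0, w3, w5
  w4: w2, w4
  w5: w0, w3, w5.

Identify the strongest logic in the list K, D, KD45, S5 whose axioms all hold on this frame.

Serial (axiom D): yes — every world has a successor (e.g. w0 R w0).
Euclidean (axiom 5): yes — any two successors of a common world are R-related.
Transitive (axiom 4): yes — every two-step R-path is closed by a direct edge.
Reflexive (axiom T): yes — every world is R-related to itself.
So F validates K, D, KD45, S5. The strongest is S5.

S5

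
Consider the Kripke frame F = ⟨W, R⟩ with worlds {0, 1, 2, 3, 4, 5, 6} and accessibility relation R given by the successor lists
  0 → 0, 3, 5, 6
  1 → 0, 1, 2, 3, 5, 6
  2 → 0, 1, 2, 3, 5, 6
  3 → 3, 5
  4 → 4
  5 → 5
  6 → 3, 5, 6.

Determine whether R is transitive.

Transitive: yes — every two-step R-path is closed by a direct edge.

Yes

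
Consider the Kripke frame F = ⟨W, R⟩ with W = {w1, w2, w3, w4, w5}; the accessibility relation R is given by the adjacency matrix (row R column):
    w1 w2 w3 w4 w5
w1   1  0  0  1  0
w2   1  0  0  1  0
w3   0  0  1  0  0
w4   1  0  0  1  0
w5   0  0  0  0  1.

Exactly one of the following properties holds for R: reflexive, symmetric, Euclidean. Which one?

Reflexive: no — w2 is not related to itself.
Symmetric: no — w2 R w1 but not w1 R w2.
Euclidean: yes — any two successors of a common world are R-related.
Only Euclidean holds.

Euclidean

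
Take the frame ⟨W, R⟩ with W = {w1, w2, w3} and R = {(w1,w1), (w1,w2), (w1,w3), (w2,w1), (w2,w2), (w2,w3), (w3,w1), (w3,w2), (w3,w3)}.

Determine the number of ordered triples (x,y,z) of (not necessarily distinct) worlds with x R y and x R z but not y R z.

0

R is Euclidean; there are no such tuples.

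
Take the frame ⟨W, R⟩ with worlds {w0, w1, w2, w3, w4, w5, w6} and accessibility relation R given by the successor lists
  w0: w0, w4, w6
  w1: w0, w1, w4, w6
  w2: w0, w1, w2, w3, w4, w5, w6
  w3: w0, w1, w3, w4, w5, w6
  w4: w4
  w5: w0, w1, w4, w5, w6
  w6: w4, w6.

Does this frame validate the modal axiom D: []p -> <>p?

Yes

The schema D characterises exactly the serial frames.
Serial: yes — every world has a successor (e.g. w0 R w0).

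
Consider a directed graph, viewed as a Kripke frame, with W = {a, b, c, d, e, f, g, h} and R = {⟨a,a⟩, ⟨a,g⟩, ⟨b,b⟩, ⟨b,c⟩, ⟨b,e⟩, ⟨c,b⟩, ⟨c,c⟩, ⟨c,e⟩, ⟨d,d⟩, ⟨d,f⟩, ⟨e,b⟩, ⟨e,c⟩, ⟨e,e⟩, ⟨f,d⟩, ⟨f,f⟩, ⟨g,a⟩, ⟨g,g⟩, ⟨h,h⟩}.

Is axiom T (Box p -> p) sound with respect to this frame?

Axiom T corresponds to the accessibility relation being reflexive.
Reflexive: yes — every world is R-related to itself.

Yes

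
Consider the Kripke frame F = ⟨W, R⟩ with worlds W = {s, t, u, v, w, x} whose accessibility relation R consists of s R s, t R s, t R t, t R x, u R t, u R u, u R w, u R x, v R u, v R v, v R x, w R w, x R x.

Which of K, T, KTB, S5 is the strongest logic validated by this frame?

T

Reflexive (axiom T): yes — every world is R-related to itself.
Symmetric (axiom B): no — t R s but not s R t.
Euclidean (axiom 5): no — t R s and t R x, but not s R x.
So F validates K, T; KTB would additionally require R to be symmetric. The strongest is T.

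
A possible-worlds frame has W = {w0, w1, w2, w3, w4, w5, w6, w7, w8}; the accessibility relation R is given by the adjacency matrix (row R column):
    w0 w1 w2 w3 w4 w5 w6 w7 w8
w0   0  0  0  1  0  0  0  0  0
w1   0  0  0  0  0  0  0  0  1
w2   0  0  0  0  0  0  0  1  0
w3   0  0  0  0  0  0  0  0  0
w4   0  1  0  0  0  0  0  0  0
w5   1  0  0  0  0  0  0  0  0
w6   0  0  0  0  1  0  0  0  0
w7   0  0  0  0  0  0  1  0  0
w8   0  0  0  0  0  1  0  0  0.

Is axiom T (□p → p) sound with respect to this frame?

The schema T characterises exactly the reflexive frames.
Reflexive: no — w0 is not related to itself.

No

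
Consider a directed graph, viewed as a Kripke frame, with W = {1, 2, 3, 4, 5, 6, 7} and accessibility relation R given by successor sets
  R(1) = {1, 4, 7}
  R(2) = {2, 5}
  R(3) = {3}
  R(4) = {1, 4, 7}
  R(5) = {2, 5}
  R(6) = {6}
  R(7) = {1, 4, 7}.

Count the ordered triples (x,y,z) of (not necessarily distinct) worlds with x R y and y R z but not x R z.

R is transitive; there are no such tuples.

0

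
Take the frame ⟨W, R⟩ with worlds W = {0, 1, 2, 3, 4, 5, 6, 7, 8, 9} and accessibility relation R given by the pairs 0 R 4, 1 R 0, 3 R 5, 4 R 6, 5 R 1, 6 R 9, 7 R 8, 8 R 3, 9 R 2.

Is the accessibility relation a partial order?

Reflexive: no — 0 is not related to itself.
Transitive: no — 0 R 4 and 4 R 6, but not 0 R 6.
Antisymmetric: yes — no distinct pair is related both ways.
So R is not a partial order.

No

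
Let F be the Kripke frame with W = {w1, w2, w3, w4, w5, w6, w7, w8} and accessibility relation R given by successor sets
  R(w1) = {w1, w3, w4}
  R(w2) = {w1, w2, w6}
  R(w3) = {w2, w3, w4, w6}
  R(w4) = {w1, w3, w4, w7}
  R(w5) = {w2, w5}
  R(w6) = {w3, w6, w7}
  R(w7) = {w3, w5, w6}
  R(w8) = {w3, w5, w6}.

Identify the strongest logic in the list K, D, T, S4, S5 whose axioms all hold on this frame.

D

Serial (axiom D): yes — every world has a successor (e.g. w1 R w1).
Reflexive (axiom T): no — w7 is not related to itself.
Transitive (axiom 4): no — w1 R w3 and w3 R w2, but not w1 R w2.
Euclidean (axiom 5): no — w2 R w1 and w2 R w6, but not w1 R w6.
So F validates K, D; T would additionally require R to be reflexive. The strongest is D.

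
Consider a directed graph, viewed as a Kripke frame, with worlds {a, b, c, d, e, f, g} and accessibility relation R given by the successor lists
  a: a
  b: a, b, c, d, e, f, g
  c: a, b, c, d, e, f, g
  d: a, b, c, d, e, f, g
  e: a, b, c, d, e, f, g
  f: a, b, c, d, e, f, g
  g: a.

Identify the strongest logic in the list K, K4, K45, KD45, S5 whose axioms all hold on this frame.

K4

Transitive (axiom 4): yes — every two-step R-path is closed by a direct edge.
Euclidean (axiom 5): no — b R a and b R c, but not a R c.
Serial (axiom D): yes — every world has a successor (e.g. a R a).
Reflexive (axiom T): no — g is not related to itself.
So F validates K, K4; K45 would additionally require R to be Euclidean. The strongest is K4.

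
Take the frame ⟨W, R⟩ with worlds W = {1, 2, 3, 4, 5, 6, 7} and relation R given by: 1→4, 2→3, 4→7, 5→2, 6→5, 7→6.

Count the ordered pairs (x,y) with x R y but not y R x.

6

Enumerating: (1,4), (2,3), (4,7), (5,2), (6,5), (7,6).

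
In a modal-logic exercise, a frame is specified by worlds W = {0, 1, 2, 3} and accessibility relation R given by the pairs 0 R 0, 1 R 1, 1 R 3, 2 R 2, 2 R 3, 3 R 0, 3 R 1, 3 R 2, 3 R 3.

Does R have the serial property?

Serial: yes — every world has a successor (e.g. 0 R 0).

Yes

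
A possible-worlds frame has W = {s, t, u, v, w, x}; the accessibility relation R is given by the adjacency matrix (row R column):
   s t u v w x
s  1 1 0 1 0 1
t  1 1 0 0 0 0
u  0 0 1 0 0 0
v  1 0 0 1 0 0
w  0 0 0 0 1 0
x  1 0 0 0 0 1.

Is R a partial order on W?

Reflexive: yes — every world is R-related to itself.
Transitive: no — t R s and s R v, but not t R v.
Antisymmetric: no — s R t and t R s with s ≠ t.
So R is not a partial order.

No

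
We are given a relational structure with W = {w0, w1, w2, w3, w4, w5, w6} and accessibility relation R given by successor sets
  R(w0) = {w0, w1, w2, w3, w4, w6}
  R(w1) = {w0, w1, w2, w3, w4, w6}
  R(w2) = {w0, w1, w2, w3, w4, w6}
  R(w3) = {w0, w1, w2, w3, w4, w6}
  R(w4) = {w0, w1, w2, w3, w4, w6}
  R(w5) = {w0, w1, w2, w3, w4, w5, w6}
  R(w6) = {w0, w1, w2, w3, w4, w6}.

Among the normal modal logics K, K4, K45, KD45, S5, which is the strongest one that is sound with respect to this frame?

Transitive (axiom 4): yes — every two-step R-path is closed by a direct edge.
Euclidean (axiom 5): no — w5 R w0 and w5 R w5, but not w0 R w5.
Serial (axiom D): yes — every world has a successor (e.g. w0 R w0).
Reflexive (axiom T): yes — every world is R-related to itself.
So F validates K, K4; K45 would additionally require R to be Euclidean. The strongest is K4.

K4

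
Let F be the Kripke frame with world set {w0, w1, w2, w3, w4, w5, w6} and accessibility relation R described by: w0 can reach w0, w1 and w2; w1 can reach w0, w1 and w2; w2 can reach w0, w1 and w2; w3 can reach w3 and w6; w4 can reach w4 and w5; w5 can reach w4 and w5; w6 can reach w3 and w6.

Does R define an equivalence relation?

Reflexive: yes — every world is R-related to itself.
Symmetric: yes — every pair in R has its reverse in R.
Transitive: yes — every two-step R-path is closed by a direct edge.
So R is an equivalence relation.

Yes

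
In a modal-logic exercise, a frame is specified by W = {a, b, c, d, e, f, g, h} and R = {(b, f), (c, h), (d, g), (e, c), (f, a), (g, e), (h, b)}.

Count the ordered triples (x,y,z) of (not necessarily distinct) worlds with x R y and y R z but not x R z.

Enumerating: (b,f,a), (c,h,b), (d,g,e), (e,c,h), (g,e,c), (h,b,f).

6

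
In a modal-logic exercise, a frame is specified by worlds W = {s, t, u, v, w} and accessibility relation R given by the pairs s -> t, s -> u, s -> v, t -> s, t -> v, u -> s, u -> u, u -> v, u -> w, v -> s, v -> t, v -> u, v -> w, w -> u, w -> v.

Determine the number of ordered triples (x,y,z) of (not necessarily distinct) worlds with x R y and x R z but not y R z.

Enumerating: (s,t,t), (s,t,u), (s,u,t), (s,v,v), (t,s,s), (t,v,v), (u,s,s), (u,s,w), (u,v,v), (u,w,s), (u,w,w), (v,s,s), … and 9 more.
Total: 21.

21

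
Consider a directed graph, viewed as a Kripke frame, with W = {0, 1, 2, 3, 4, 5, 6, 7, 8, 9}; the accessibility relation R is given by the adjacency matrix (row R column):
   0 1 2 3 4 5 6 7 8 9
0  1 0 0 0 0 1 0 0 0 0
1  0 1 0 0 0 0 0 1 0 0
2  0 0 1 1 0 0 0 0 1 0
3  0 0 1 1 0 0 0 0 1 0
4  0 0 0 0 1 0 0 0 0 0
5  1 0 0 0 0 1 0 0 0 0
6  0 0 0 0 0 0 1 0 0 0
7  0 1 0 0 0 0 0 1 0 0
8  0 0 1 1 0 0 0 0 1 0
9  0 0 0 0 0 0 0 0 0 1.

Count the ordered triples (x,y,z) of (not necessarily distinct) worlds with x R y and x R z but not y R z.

R is Euclidean; there are no such tuples.

0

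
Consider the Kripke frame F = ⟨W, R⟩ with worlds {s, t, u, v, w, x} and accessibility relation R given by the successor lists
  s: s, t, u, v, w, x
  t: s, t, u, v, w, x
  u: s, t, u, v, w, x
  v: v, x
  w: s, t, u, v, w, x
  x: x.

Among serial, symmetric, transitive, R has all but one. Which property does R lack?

symmetric

Serial: yes — every world has a successor (e.g. s R s).
Symmetric: no — s R v but not v R s.
Transitive: yes — every two-step R-path is closed by a direct edge.
Only symmetric fails.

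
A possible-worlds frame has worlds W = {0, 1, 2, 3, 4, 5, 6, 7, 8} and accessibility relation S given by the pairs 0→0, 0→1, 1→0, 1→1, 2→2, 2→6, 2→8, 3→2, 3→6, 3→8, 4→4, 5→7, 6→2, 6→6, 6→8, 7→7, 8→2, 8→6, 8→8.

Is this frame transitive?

Yes

Transitive: yes — every two-step S-path is closed by a direct edge.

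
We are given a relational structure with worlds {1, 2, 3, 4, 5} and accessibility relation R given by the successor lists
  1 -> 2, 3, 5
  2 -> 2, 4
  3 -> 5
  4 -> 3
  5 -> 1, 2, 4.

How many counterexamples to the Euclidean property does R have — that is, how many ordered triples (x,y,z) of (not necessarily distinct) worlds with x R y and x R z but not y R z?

16

Enumerating: (1,2,3), (1,2,5), (1,3,2), (1,3,3), (1,5,3), (1,5,5), (2,4,2), (2,4,4), (3,5,5), (4,3,3), (5,1,1), (5,1,4), (5,2,1), (5,4,1), (5,4,2), (5,4,4).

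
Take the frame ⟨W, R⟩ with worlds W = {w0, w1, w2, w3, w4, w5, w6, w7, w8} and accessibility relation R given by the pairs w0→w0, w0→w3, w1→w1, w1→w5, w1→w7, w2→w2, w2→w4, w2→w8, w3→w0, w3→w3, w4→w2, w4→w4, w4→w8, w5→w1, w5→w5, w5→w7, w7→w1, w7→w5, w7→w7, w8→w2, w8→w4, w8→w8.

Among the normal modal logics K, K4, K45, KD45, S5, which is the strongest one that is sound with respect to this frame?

K45

Transitive (axiom 4): yes — every two-step R-path is closed by a direct edge.
Euclidean (axiom 5): yes — any two successors of a common world are R-related.
Serial (axiom D): no — w6 has no R-successor.
Reflexive (axiom T): no — w6 is not related to itself.
So F validates K, K4, K45; KD45 would additionally require R to be serial. The strongest is K45.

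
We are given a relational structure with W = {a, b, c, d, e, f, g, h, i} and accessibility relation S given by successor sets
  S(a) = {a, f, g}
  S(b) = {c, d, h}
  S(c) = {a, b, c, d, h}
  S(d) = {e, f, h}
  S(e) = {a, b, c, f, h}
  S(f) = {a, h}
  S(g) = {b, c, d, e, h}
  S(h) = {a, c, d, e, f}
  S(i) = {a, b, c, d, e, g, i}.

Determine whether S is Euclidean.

Euclidean: no — a S f and a S g, but not f S g.

No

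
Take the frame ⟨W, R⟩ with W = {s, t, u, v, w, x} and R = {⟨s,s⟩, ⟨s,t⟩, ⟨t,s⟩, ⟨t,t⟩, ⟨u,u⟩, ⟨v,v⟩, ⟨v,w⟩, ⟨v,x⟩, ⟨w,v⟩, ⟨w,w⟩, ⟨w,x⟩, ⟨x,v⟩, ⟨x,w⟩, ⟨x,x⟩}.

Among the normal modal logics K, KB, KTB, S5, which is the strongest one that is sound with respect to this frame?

S5

Symmetric (axiom B): yes — every pair in R has its reverse in R.
Reflexive (axiom T): yes — every world is R-related to itself.
Euclidean (axiom 5): yes — any two successors of a common world are R-related.
So F validates K, KB, KTB, S5. The strongest is S5.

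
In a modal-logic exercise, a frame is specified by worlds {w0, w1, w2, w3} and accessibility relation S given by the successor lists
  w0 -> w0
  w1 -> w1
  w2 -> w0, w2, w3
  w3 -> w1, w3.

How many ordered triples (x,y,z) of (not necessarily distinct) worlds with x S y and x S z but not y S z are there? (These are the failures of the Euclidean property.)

5

Enumerating: (w2,w0,w2), (w2,w0,w3), (w2,w3,w0), (w2,w3,w2), (w3,w1,w3).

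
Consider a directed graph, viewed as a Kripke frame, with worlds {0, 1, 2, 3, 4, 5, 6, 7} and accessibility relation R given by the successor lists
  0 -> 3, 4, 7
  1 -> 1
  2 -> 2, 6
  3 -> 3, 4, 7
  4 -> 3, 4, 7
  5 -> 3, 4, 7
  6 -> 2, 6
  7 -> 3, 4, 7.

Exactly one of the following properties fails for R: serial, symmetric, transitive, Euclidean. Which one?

symmetric

Serial: yes — every world has a successor (e.g. 0 R 3).
Symmetric: no — 0 R 3 but not 3 R 0.
Transitive: yes — every two-step R-path is closed by a direct edge.
Euclidean: yes — any two successors of a common world are R-related.
Only symmetric fails.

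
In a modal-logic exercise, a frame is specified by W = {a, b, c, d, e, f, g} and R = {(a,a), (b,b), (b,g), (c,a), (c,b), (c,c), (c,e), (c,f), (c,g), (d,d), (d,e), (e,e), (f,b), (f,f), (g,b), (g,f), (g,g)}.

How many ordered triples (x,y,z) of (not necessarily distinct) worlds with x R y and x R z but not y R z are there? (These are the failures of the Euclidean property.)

Enumerating: (c,a,b), (c,a,c), (c,a,e), (c,a,f), (c,a,g), (c,b,a), (c,b,c), (c,b,e), (c,b,f), (c,e,a), (c,e,b), (c,e,c), … and 13 more.
Total: 25.

25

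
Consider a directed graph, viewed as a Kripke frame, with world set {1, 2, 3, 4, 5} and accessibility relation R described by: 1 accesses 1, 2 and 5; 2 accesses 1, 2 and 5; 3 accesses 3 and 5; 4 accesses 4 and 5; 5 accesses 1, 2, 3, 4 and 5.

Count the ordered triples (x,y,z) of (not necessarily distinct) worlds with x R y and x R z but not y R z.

Enumerating: (5,1,3), (5,1,4), (5,2,3), (5,2,4), (5,3,1), (5,3,2), (5,3,4), (5,4,1), (5,4,2), (5,4,3).

10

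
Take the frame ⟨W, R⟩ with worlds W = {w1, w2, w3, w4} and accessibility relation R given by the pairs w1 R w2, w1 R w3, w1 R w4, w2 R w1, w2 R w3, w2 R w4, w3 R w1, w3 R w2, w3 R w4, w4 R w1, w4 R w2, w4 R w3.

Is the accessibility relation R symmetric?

Symmetric: yes — every pair in R has its reverse in R.

Yes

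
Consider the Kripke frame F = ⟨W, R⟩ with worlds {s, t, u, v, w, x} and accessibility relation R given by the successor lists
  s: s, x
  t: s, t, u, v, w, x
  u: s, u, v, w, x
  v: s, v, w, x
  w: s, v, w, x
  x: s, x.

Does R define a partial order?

Reflexive: yes — every world is R-related to itself.
Transitive: yes — every two-step R-path is closed by a direct edge.
Antisymmetric: no — s R x and x R s with s ≠ x.
So R is not a partial order.

No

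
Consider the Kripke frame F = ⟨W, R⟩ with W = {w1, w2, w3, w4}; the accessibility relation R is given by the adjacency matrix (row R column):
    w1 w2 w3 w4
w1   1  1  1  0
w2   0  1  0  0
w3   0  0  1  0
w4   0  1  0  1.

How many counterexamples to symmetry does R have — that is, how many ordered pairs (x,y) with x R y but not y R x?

3

Enumerating: (w1,w2), (w1,w3), (w4,w2).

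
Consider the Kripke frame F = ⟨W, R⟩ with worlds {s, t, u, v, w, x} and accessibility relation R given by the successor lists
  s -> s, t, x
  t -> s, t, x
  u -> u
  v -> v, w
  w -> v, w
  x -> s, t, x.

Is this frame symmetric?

Symmetric: yes — every pair in R has its reverse in R.

Yes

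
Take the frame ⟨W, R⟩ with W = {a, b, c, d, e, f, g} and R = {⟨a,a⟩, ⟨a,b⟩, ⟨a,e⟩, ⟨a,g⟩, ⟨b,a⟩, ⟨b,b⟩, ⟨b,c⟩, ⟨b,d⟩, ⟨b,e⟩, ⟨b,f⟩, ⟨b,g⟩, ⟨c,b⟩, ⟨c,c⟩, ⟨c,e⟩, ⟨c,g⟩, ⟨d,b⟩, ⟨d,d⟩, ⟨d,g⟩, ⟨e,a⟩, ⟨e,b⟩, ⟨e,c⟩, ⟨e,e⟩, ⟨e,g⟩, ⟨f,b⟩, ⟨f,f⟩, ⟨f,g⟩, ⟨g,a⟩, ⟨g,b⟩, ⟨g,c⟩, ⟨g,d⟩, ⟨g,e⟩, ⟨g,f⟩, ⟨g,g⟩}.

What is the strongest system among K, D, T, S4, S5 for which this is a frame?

T

Serial (axiom D): yes — every world has a successor (e.g. a R a).
Reflexive (axiom T): yes — every world is R-related to itself.
Transitive (axiom 4): no — a R b and b R c, but not a R c.
Euclidean (axiom 5): no — b R a and b R c, but not a R c.
So F validates K, D, T; S4 would additionally require R to be transitive. The strongest is T.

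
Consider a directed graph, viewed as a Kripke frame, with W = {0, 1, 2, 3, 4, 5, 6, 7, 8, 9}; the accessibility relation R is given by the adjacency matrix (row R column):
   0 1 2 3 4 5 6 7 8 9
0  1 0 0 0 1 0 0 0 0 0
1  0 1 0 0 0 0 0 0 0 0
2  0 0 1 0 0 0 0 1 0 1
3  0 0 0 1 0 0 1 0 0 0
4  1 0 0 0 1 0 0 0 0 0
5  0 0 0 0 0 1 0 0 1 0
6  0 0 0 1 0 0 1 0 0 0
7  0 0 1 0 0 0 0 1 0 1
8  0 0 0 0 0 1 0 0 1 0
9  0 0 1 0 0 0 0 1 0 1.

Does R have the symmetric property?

Yes

Symmetric: yes — every pair in R has its reverse in R.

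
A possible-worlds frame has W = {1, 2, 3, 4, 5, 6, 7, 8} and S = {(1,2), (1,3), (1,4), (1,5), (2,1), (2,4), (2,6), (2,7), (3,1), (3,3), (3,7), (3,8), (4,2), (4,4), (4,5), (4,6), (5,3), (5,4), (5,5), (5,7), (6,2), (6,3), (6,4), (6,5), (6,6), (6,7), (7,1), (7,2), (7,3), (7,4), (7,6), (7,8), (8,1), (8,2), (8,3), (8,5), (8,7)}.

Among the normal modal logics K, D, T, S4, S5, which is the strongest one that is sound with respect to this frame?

D

Serial (axiom D): yes — every world has a successor (e.g. 1 S 2).
Reflexive (axiom T): no — 1 is not related to itself.
Transitive (axiom 4): no — 1 S 2 and 2 S 6, but not 1 S 6.
Euclidean (axiom 5): no — 1 S 2 and 1 S 3, but not 2 S 3.
So F validates K, D; T would additionally require S to be reflexive. The strongest is D.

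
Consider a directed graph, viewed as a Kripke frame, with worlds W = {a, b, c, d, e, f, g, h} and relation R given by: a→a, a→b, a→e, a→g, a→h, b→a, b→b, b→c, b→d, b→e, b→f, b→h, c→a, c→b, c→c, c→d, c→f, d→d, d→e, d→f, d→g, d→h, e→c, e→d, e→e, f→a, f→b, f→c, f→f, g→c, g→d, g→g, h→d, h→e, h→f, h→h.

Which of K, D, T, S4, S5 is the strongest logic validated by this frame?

T

Serial (axiom D): yes — every world has a successor (e.g. a R a).
Reflexive (axiom T): yes — every world is R-related to itself.
Transitive (axiom 4): no — a R b and b R c, but not a R c.
Euclidean (axiom 5): no — a R b and a R g, but not b R g.
So F validates K, D, T; S4 would additionally require R to be transitive. The strongest is T.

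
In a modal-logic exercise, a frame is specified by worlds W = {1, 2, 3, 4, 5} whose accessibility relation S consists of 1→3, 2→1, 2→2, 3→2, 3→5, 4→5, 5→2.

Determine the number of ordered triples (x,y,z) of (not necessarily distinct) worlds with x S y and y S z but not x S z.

Enumerating: (1,3,2), (1,3,5), (2,1,3), (3,2,1), (4,5,2), (5,2,1).

6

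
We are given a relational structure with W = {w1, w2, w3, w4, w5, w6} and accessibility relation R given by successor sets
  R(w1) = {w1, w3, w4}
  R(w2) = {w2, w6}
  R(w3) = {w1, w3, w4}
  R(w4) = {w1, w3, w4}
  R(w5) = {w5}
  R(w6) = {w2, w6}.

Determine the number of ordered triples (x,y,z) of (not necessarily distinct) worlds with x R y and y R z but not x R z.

R is transitive; there are no such tuples.

0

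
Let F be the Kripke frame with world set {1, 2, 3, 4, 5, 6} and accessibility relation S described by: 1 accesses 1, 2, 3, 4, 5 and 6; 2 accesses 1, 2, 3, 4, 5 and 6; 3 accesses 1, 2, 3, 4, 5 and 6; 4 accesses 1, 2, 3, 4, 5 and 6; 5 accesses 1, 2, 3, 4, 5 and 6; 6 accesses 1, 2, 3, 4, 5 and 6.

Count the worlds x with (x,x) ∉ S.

0

S is reflexive; there are no such worlds.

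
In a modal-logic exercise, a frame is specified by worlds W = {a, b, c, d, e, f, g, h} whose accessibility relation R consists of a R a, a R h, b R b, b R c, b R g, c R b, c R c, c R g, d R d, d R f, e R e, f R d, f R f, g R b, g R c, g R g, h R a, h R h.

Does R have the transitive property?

Yes

Transitive: yes — every two-step R-path is closed by a direct edge.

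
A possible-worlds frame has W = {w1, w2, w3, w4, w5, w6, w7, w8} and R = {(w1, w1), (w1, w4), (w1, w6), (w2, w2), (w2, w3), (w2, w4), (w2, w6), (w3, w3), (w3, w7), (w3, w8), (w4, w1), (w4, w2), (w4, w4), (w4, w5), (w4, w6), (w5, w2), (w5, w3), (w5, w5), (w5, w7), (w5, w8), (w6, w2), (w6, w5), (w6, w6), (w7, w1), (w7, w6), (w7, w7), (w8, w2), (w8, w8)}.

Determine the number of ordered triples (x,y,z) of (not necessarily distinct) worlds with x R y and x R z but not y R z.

Enumerating: (w1,w6,w1), (w1,w6,w4), (w2,w3,w2), (w2,w3,w4), (w2,w3,w6), (w2,w4,w3), (w2,w6,w3), (w2,w6,w4), (w3,w7,w3), (w3,w7,w8), (w3,w8,w3), (w3,w8,w7), … and 27 more.
Total: 39.

39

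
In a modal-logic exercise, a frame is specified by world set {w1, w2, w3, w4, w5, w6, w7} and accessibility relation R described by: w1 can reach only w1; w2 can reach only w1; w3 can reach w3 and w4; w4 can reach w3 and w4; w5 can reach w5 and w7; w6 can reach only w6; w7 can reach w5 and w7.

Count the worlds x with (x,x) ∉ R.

Enumerating: w2.

1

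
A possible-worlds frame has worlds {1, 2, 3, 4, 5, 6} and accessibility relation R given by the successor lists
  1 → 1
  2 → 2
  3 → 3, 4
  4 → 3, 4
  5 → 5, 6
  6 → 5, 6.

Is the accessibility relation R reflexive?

Yes

Reflexive: yes — every world is R-related to itself.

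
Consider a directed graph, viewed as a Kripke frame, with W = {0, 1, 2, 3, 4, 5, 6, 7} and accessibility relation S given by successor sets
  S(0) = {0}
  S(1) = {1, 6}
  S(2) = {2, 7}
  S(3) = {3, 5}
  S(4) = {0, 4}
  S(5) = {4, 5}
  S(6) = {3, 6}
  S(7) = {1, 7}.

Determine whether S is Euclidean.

Euclidean: no — 1 S 6 and 1 S 1, but not 6 S 1.

No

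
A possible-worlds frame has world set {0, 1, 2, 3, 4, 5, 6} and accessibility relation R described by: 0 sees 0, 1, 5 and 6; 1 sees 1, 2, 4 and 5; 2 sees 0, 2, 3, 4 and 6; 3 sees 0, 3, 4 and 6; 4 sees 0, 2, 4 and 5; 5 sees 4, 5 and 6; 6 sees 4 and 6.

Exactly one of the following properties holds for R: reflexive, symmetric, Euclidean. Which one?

reflexive

Reflexive: yes — every world is R-related to itself.
Symmetric: no — 0 R 1 but not 1 R 0.
Euclidean: no — 0 R 1 and 0 R 6, but not 1 R 6.
Only reflexive holds.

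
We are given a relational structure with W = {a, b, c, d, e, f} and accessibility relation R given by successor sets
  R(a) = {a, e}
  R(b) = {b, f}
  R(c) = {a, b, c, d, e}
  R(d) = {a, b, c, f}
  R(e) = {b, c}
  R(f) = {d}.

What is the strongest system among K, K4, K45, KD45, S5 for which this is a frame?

Transitive (axiom 4): no — a R e and e R b, but not a R b.
Euclidean (axiom 5): no — c R a and c R b, but not a R b.
Serial (axiom D): yes — every world has a successor (e.g. a R a).
Reflexive (axiom T): no — d is not related to itself.
So F validates K; K4 would additionally require R to be transitive. The strongest is K.

K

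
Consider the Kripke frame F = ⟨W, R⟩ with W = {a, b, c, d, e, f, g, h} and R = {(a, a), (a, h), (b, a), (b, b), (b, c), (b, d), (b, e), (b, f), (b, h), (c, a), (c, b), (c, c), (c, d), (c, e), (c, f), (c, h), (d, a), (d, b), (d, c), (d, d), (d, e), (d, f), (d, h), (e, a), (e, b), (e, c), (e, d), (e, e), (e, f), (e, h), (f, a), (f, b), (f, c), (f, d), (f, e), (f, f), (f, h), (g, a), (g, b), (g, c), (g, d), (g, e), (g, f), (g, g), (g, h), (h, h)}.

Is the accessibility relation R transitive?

Transitive: yes — every two-step R-path is closed by a direct edge.

Yes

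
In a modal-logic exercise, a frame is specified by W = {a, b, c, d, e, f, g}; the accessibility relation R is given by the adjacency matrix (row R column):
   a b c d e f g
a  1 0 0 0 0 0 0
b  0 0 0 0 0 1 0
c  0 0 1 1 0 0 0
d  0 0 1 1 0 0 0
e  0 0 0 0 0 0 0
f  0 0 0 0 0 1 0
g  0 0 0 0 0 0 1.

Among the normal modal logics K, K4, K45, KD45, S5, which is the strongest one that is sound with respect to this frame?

Transitive (axiom 4): yes — every two-step R-path is closed by a direct edge.
Euclidean (axiom 5): yes — any two successors of a common world are R-related.
Serial (axiom D): no — e has no R-successor.
Reflexive (axiom T): no — b is not related to itself.
So F validates K, K4, K45; KD45 would additionally require R to be serial. The strongest is K45.

K45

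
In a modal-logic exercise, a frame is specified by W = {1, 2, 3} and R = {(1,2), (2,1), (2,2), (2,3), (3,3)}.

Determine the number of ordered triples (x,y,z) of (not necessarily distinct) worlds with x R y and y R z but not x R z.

Enumerating: (1,2,1), (1,2,3).

2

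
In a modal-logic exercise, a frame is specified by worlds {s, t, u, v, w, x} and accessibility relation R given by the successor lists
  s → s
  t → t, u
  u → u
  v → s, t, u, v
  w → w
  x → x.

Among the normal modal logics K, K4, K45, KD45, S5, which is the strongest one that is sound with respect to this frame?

K4

Transitive (axiom 4): yes — every two-step R-path is closed by a direct edge.
Euclidean (axiom 5): no — v R s and v R t, but not s R t.
Serial (axiom D): yes — every world has a successor (e.g. s R s).
Reflexive (axiom T): yes — every world is R-related to itself.
So F validates K, K4; K45 would additionally require R to be Euclidean. The strongest is K4.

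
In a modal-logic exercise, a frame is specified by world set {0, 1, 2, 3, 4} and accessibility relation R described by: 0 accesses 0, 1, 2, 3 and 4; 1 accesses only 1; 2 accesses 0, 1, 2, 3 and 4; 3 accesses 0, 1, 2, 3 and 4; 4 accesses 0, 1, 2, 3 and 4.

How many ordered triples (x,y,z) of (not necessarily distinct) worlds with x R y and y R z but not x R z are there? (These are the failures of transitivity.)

0

R is transitive; there are no such tuples.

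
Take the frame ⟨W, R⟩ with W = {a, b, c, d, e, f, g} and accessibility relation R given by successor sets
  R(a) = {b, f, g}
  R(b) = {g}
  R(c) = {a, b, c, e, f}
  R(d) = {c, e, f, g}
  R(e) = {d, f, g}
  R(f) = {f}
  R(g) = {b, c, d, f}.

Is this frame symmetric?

No

Symmetric: no — a R b but not b R a.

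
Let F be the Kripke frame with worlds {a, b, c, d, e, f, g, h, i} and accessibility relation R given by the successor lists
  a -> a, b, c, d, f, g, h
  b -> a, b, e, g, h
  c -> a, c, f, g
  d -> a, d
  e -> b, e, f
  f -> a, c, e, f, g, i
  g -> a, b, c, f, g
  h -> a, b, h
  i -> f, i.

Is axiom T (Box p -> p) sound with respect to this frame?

The schema T characterises exactly the reflexive frames.
Reflexive: yes — every world is R-related to itself.

Yes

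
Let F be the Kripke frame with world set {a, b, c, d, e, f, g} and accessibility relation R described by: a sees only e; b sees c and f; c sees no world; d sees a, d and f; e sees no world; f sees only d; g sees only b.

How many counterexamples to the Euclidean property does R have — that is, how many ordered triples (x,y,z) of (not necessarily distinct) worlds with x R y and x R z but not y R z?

11

Enumerating: (a,e,e), (b,c,c), (b,c,f), (b,f,c), (b,f,f), (d,a,a), (d,a,d), (d,a,f), (d,f,a), (d,f,f), (g,b,b).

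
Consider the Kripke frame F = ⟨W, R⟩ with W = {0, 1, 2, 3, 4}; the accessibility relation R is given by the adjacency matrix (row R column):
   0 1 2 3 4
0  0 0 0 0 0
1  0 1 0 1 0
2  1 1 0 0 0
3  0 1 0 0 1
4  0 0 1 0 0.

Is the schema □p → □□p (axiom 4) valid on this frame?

Axiom 4 corresponds to the accessibility relation being transitive.
Transitive: no — 1 R 3 and 3 R 4, but not 1 R 4.

No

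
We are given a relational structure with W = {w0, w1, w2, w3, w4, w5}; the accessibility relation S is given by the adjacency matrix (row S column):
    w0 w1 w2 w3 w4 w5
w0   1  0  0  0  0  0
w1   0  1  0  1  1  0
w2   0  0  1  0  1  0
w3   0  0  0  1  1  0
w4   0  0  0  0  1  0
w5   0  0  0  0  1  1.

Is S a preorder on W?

Reflexive: yes — every world is S-related to itself.
Transitive: yes — every two-step S-path is closed by a direct edge.
So S is a preorder.

Yes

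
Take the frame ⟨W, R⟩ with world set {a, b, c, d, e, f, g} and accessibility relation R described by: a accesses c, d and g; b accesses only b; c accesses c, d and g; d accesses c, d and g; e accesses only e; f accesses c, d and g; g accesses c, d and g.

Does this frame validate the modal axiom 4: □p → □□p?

Yes

The schema 4 characterises exactly the transitive frames.
Transitive: yes — every two-step R-path is closed by a direct edge.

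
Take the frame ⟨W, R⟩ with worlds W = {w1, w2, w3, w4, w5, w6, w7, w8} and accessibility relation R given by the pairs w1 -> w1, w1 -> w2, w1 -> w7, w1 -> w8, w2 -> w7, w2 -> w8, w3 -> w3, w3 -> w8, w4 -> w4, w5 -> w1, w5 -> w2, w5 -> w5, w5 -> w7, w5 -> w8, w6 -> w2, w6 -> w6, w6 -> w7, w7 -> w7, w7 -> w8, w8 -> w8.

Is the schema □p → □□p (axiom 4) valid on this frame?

By correspondence theory, 4 is valid on a frame iff R is transitive.
Transitive: no — w6 R w2 and w2 R w8, but not w6 R w8.

No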